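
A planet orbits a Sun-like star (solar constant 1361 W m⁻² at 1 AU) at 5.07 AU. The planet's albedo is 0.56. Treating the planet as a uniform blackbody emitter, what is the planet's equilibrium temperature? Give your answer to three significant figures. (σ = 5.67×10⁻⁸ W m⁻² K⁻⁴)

T_eq ≈ 101 K

Flux at 5.07 AU: S = 1361/5.07² = 52.9 W m⁻².
Energy balance: absorbed = emitted ⇒ πR²·S(1−A) = 4πR²·σT_eq⁴, so T_eq⁴ = S(1−A)/(4σ).
T_eq = [52.9 × 0.44 / (4 × 5.67×10⁻⁸)]^(1/4) = (1.03×10⁸)^(1/4) = 101 K.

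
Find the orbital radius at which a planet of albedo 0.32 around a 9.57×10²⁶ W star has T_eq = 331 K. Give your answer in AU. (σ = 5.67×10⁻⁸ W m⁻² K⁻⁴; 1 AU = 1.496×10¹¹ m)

From T_eq⁴ = L(1−A)/(16πσd²): d = √[L(1−A)/(16πσT_eq⁴)].
d = √[9.57×10²⁶ × 0.68 / (16π × 5.67×10⁻⁸ × (331)⁴)] = 1.38×10¹¹ m = 0.922 AU.

d ≈ 0.922 AU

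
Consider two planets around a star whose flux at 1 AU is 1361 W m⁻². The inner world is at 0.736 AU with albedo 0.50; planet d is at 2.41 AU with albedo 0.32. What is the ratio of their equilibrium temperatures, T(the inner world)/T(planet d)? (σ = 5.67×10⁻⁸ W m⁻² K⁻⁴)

T₁/T₂ ≈ 1.676

T_eq = [S₀(1−A)/(4σd²)]^(1/4), so T ∝ (1−A)^(1/4) / √d.
T₁ = [1361×0.50/(4×5.67×10⁻⁸×0.736²)]^(1/4) = 272.81 K.
T₂ = [1361×0.68/(4×5.67×10⁻⁸×2.41²)]^(1/4) = 162.81 K.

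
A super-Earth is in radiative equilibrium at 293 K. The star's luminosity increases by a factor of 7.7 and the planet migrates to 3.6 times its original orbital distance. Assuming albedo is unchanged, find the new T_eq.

T_eq ≈ 257 K

T_eq ∝ L^(1/4) · d^(−1/2).
T′ = 293 × 7.7^(1/4) / 3.6^(1/2) = 257 K.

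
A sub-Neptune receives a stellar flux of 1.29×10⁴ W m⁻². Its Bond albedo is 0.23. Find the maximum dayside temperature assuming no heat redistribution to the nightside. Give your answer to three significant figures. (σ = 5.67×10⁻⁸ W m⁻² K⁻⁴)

T_ss ≈ 647 K

With no redistribution each surface element balances locally: S(1−A) = σT⁴.
T = [1.29×10⁴ × 0.77 / 5.67×10⁻⁸]^(1/4) = (1.75×10¹¹)^(1/4) = 647 K.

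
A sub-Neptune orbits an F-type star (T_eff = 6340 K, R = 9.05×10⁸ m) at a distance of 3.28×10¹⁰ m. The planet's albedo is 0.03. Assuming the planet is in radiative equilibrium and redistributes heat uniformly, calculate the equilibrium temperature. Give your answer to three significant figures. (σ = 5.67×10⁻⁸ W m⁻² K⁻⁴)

T_eq ≈ 739 K

L = 4πR_⋆²σT_⋆⁴ = 4π(9.05×10⁸)² × 5.67×10⁻⁸ × (6340)⁴ = 9.43×10²⁶ W.
S = L/(4πd²) = 6.97×10⁴ W m⁻².
Energy balance: absorbed = emitted ⇒ πR²·S(1−A) = 4πR²·σT_eq⁴, so T_eq⁴ = S(1−A)/(4σ).
T_eq = [6.97×10⁴ × 0.97 / (4 × 5.67×10⁻⁸)]^(1/4) = (2.98×10¹¹)^(1/4) = 739 K.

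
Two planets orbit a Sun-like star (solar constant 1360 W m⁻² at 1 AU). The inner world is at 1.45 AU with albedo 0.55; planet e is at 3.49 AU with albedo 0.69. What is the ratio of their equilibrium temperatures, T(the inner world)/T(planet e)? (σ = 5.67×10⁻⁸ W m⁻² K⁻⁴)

T₁/T₂ ≈ 1.703

T_eq = [S₀(1−A)/(4σd²)]^(1/4), so T ∝ (1−A)^(1/4) / √d.
T₁ = [1360×0.45/(4×5.67×10⁻⁸×1.45²)]^(1/4) = 189.27 K.
T₂ = [1360×0.31/(4×5.67×10⁻⁸×3.49²)]^(1/4) = 111.15 K.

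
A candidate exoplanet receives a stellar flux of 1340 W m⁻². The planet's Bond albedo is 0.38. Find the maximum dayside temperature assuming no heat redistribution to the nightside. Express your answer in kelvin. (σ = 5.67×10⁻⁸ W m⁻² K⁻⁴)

With no redistribution each surface element balances locally: S(1−A) = σT⁴.
T = [1340 × 0.62 / 5.67×10⁻⁸]^(1/4) = (1.47×10¹⁰)^(1/4) = 348 K.

T_ss ≈ 348 K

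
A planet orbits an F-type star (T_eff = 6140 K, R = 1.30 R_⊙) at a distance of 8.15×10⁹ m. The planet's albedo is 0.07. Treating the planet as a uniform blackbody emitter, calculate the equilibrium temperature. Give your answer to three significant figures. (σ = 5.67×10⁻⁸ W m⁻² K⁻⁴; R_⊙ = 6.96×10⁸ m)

T_eq ≈ 1420 K

R_⋆ = 1.30 × 6.96×10⁸ = 9.05×10⁸ m.
L = 4πR_⋆²σT_⋆⁴ = 4π(9.05×10⁸)² × 5.67×10⁻⁸ × (6140)⁴ = 8.29×10²⁶ W.
S = L/(4πd²) = 9.93×10⁵ W m⁻².
Energy balance: absorbed = emitted ⇒ πR²·S(1−A) = 4πR²·σT_eq⁴, so T_eq⁴ = S(1−A)/(4σ).
T_eq = [9.93×10⁵ × 0.93 / (4 × 5.67×10⁻⁸)]^(1/4) = (4.07×10¹²)^(1/4) = 1420 K.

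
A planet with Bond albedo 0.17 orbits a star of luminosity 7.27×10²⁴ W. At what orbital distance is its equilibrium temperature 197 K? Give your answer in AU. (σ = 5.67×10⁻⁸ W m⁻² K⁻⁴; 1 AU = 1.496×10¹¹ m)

From T_eq⁴ = L(1−A)/(16πσd²): d = √[L(1−A)/(16πσT_eq⁴)].
d = √[7.27×10²⁴ × 0.83 / (16π × 5.67×10⁻⁸ × (197)⁴)] = 3.75×10¹⁰ m = 0.251 AU.

d ≈ 0.251 AU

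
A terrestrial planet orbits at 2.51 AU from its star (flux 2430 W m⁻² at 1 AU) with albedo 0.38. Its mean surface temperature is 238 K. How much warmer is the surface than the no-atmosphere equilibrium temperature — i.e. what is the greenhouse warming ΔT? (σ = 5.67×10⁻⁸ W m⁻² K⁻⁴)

S = 2430/2.51² = 385.7 W m⁻².
T_eq = [S(1−A)/(4σ)]^(1/4) = [385.7×0.62/(4×5.67×10⁻⁸)]^(1/4) = 180.2 K.
ΔT = T_surf − T_eq = 238 − 180.2.

ΔT ≈ 57.8 K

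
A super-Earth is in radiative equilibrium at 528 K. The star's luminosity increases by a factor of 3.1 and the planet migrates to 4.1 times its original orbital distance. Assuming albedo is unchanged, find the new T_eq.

T_eq ≈ 346 K

T_eq ∝ L^(1/4) · d^(−1/2).
T′ = 528 × 3.1^(1/4) / 4.1^(1/2) = 346 K.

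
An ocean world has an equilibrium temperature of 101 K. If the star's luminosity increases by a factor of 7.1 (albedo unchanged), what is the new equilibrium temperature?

T_eq ≈ 165 K

T_eq ∝ L^(1/4) · d^(−1/2).
T′ = 101 × 7.1^(1/4) = 165 K.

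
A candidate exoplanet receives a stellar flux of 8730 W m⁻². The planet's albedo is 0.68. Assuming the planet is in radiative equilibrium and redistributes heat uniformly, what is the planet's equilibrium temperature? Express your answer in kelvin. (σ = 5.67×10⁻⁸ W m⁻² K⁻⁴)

Energy balance: absorbed = emitted ⇒ πR²·S(1−A) = 4πR²·σT_eq⁴, so T_eq⁴ = S(1−A)/(4σ).
T_eq = [8730 × 0.32 / (4 × 5.67×10⁻⁸)]^(1/4) = (1.23×10¹⁰)^(1/4) = 333 K.

T_eq ≈ 333 K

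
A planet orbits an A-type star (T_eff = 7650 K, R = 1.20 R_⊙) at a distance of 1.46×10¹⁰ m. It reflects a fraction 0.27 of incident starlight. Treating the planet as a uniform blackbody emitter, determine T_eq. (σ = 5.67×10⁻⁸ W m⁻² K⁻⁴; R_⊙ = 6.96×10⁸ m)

T_eq ≈ 1200 K

R_⋆ = 1.20 × 6.96×10⁸ = 8.35×10⁸ m.
L = 4πR_⋆²σT_⋆⁴ = 4π(8.35×10⁸)² × 5.67×10⁻⁸ × (7650)⁴ = 1.70×10²⁷ W.
S = L/(4πd²) = 6.35×10⁵ W m⁻².
Energy balance: absorbed = emitted ⇒ πR²·S(1−A) = 4πR²·σT_eq⁴, so T_eq⁴ = S(1−A)/(4σ).
T_eq = [6.35×10⁵ × 0.73 / (4 × 5.67×10⁻⁸)]^(1/4) = (2.05×10¹²)^(1/4) = 1200 K.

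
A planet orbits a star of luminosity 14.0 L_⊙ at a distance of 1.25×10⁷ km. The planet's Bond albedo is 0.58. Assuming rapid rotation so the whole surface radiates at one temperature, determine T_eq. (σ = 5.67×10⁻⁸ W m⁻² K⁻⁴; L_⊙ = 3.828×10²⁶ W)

T_eq ≈ 1500 K

d = 1.25×10⁷ km = 1.25×10¹⁰ m.
L = 14.0 × 3.828×10²⁶ = 5.36×10²⁷ W.
Flux: S = L/(4πd²) = 5.36×10²⁷/(4π×(1.25×10¹⁰)²) = 2.73×10⁶ W m⁻².
Energy balance: absorbed = emitted ⇒ πR²·S(1−A) = 4πR²·σT_eq⁴, so T_eq⁴ = S(1−A)/(4σ).
T_eq = [2.73×10⁶ × 0.42 / (4 × 5.67×10⁻⁸)]^(1/4) = (5.05×10¹²)^(1/4) = 1500 K.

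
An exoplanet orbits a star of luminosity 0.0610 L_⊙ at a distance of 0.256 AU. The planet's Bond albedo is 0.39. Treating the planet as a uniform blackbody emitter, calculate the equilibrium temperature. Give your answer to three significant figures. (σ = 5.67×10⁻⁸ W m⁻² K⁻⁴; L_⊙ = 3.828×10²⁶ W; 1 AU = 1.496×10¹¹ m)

T_eq ≈ 242 K

d = 0.256 AU = 3.83×10¹⁰ m.
L = 0.0610 × 3.828×10²⁶ = 2.34×10²⁵ W.
Flux: S = L/(4πd²) = 2.34×10²⁵/(4π×(3.83×10¹⁰)²) = 1270 W m⁻².
Energy balance: absorbed = emitted ⇒ πR²·S(1−A) = 4πR²·σT_eq⁴, so T_eq⁴ = S(1−A)/(4σ).
T_eq = [1270 × 0.61 / (4 × 5.67×10⁻⁸)]^(1/4) = (3.41×10⁹)^(1/4) = 242 K.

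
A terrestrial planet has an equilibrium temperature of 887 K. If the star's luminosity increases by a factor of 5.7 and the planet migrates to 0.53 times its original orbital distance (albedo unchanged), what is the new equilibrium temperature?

T_eq ≈ 1880 K

T_eq ∝ L^(1/4) · d^(−1/2).
T′ = 887 × 5.7^(1/4) / 0.53^(1/2) = 1880 K.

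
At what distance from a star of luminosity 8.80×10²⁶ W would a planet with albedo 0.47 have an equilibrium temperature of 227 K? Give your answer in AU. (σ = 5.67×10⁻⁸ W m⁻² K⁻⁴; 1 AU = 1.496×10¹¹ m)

From T_eq⁴ = L(1−A)/(16πσd²): d = √[L(1−A)/(16πσT_eq⁴)].
d = √[8.80×10²⁶ × 0.53 / (16π × 5.67×10⁻⁸ × (227)⁴)] = 2.48×10¹¹ m = 1.66 AU.

d ≈ 1.66 AU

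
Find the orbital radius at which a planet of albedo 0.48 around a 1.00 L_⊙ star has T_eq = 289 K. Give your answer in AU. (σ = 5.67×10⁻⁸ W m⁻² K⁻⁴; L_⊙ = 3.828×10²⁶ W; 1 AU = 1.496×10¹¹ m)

L = 1.00 × 3.828×10²⁶ = 3.83×10²⁶ W.
From T_eq⁴ = L(1−A)/(16πσd²): d = √[L(1−A)/(16πσT_eq⁴)].
d = √[3.83×10²⁶ × 0.52 / (16π × 5.67×10⁻⁸ × (289)⁴)] = 1.00×10¹¹ m = 0.669 AU.

d ≈ 0.669 AU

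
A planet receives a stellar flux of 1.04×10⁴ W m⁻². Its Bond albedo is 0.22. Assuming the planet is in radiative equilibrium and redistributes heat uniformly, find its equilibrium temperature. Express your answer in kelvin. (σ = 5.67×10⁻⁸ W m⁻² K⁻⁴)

Energy balance: absorbed = emitted ⇒ πR²·S(1−A) = 4πR²·σT_eq⁴, so T_eq⁴ = S(1−A)/(4σ).
T_eq = [1.04×10⁴ × 0.78 / (4 × 5.67×10⁻⁸)]^(1/4) = (3.58×10¹⁰)^(1/4) = 435 K.

T_eq ≈ 435 K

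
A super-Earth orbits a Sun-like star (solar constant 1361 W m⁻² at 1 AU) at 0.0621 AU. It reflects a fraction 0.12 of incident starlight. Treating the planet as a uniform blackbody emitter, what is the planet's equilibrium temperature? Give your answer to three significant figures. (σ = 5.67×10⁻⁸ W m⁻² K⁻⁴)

T_eq ≈ 1080 K

Flux at 0.0621 AU: S = 1361/0.0621² = 3.53×10⁵ W m⁻².
Energy balance: absorbed = emitted ⇒ πR²·S(1−A) = 4πR²·σT_eq⁴, so T_eq⁴ = S(1−A)/(4σ).
T_eq = [3.53×10⁵ × 0.88 / (4 × 5.67×10⁻⁸)]^(1/4) = (1.37×10¹²)^(1/4) = 1080 K.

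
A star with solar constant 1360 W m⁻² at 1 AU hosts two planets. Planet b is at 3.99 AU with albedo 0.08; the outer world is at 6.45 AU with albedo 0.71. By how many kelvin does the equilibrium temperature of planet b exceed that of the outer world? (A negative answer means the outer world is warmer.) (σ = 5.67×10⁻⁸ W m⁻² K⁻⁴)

ΔT ≈ 56.0 K

T_eq = [S₀(1−A)/(4σd²)]^(1/4), so T ∝ (1−A)^(1/4) / √d.
T₁ = [1360×0.92/(4×5.67×10⁻⁸×3.99²)]^(1/4) = 136.44 K.
T₂ = [1360×0.29/(4×5.67×10⁻⁸×6.45²)]^(1/4) = 80.41 K.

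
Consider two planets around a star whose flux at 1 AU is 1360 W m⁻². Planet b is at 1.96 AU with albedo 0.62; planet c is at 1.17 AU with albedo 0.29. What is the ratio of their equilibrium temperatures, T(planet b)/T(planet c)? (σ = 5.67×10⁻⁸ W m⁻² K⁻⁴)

T₁/T₂ ≈ 0.661

T_eq = [S₀(1−A)/(4σd²)]^(1/4), so T ∝ (1−A)^(1/4) / √d.
T₁ = [1360×0.38/(4×5.67×10⁻⁸×1.96²)]^(1/4) = 156.06 K.
T₂ = [1360×0.71/(4×5.67×10⁻⁸×1.17²)]^(1/4) = 236.15 K.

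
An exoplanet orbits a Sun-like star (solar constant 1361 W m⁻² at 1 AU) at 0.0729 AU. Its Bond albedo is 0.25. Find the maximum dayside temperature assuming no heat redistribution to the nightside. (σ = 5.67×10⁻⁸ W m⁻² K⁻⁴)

Flux at 0.0729 AU: S = 1361/0.0729² = 2.56×10⁵ W m⁻².
With no redistribution each surface element balances locally: S(1−A) = σT⁴.
T = [2.56×10⁵ × 0.75 / 5.67×10⁻⁸]^(1/4) = (3.39×10¹²)^(1/4) = 1360 K.

T_ss ≈ 1360 K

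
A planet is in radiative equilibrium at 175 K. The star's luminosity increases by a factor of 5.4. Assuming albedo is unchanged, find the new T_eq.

T_eq ≈ 267 K

T_eq ∝ L^(1/4) · d^(−1/2).
T′ = 175 × 5.4^(1/4) = 267 K.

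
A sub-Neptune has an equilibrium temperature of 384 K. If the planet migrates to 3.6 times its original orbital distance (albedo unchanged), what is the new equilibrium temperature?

T_eq ≈ 202 K

T_eq ∝ L^(1/4) · d^(−1/2).
T′ = 384 / 3.6^(1/2) = 202 K.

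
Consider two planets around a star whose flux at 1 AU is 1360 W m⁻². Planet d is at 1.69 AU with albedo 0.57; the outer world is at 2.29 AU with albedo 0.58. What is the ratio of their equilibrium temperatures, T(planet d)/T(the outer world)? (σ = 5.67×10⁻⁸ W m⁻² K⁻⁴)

T_eq = [S₀(1−A)/(4σd²)]^(1/4), so T ∝ (1−A)^(1/4) / √d.
T₁ = [1360×0.43/(4×5.67×10⁻⁸×1.69²)]^(1/4) = 173.34 K.
T₂ = [1360×0.42/(4×5.67×10⁻⁸×2.29²)]^(1/4) = 148.04 K.

T₁/T₂ ≈ 1.171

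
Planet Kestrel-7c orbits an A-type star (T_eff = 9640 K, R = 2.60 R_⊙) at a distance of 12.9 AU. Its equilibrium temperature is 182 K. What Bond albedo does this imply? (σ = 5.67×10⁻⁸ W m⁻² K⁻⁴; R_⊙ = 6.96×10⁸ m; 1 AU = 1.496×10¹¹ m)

R_⋆ = 2.60 × 6.96×10⁸ = 1.81×10⁹ m.
d = 12.9 AU = 1.93×10¹² m.
L = 4πR_⋆²σT_⋆⁴ = 4π(1.81×10⁹)² × 5.67×10⁻⁸ × (9640)⁴ = 2.01×10²⁸ W.
S = L/(4πd²) = 431 W m⁻².
From T_eq⁴ = S(1−A)/(4σ): 1−A = 4σT_eq⁴/S.
1−A = 4 × 5.67×10⁻⁸ × (182)⁴ / 431 = 0.578.

A ≈ 0.42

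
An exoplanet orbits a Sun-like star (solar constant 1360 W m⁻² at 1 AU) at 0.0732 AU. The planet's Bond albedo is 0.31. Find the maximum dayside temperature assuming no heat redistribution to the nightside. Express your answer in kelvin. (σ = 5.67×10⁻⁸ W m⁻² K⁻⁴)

Flux at 0.0732 AU: S = 1360/0.0732² = 2.54×10⁵ W m⁻².
With no redistribution each surface element balances locally: S(1−A) = σT⁴.
T = [2.54×10⁵ × 0.69 / 5.67×10⁻⁸]^(1/4) = (3.09×10¹²)^(1/4) = 1330 K.

T_ss ≈ 1330 K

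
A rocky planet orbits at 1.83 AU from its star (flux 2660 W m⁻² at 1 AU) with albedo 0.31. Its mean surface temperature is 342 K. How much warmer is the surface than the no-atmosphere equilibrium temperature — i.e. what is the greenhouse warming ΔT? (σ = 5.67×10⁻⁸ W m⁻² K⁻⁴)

ΔT ≈ 120.3 K

S = 2660/1.83² = 794.3 W m⁻².
T_eq = [S(1−A)/(4σ)]^(1/4) = [794.3×0.69/(4×5.67×10⁻⁸)]^(1/4) = 221.7 K.
ΔT = T_surf − T_eq = 342 − 221.7.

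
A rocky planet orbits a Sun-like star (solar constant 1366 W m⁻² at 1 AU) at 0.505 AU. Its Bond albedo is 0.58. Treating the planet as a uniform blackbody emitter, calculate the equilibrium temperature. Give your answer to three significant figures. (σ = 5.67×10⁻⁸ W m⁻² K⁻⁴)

Flux at 0.505 AU: S = 1366/0.505² = 5360 W m⁻².
Energy balance: absorbed = emitted ⇒ πR²·S(1−A) = 4πR²·σT_eq⁴, so T_eq⁴ = S(1−A)/(4σ).
T_eq = [5360 × 0.42 / (4 × 5.67×10⁻⁸)]^(1/4) = (9.92×10⁹)^(1/4) = 316 K.

T_eq ≈ 316 K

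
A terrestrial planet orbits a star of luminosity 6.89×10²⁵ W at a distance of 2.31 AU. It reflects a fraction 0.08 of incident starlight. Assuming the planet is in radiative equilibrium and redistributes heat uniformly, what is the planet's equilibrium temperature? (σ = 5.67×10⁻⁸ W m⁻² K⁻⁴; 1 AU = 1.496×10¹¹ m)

T_eq ≈ 117 K

d = 2.31 AU = 3.46×10¹¹ m.
Flux: S = L/(4πd²) = 6.89×10²⁵/(4π×(3.46×10¹¹)²) = 45.9 W m⁻².
Energy balance: absorbed = emitted ⇒ πR²·S(1−A) = 4πR²·σT_eq⁴, so T_eq⁴ = S(1−A)/(4σ).
T_eq = [45.9 × 0.92 / (4 × 5.67×10⁻⁸)]^(1/4) = (1.86×10⁸)^(1/4) = 117 K.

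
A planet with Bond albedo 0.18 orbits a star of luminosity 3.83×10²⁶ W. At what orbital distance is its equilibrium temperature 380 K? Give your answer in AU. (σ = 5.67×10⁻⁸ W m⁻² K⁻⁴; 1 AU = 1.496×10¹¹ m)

d ≈ 0.486 AU

From T_eq⁴ = L(1−A)/(16πσd²): d = √[L(1−A)/(16πσT_eq⁴)].
d = √[3.83×10²⁶ × 0.82 / (16π × 5.67×10⁻⁸ × (380)⁴)] = 7.27×10¹⁰ m = 0.486 AU.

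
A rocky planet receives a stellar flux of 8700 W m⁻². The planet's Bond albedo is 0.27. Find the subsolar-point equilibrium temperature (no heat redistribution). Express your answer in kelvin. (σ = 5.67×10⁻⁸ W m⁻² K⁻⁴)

T_ss ≈ 579 K

At the subsolar point the surface absorbs S(1−A) and emits σT⁴ per unit area — no factor of 4, since only the local patch is in balance.
T = [8700 × 0.73 / 5.67×10⁻⁸]^(1/4) = (1.12×10¹¹)^(1/4) = 579 K.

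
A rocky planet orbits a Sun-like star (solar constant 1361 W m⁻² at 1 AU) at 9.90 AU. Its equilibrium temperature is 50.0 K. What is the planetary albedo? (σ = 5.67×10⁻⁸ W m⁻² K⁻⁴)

A ≈ 0.90

Flux at 9.90 AU: S = 1361/9.90² = 13.9 W m⁻².
From T_eq⁴ = S(1−A)/(4σ): 1−A = 4σT_eq⁴/S.
1−A = 4 × 5.67×10⁻⁸ × (50.0)⁴ / 13.9 = 0.102.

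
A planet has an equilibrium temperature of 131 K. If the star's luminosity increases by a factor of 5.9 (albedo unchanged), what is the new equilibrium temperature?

T_eq ∝ L^(1/4) · d^(−1/2).
T′ = 131 × 5.9^(1/4) = 204 K.

T_eq ≈ 204 K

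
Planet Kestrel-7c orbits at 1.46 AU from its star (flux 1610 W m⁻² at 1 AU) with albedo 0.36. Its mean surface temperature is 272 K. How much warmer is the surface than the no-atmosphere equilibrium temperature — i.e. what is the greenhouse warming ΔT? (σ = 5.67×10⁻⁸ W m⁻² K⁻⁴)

S = 1610/1.46² = 755.3 W m⁻².
T_eq = [S(1−A)/(4σ)]^(1/4) = [755.3×0.64/(4×5.67×10⁻⁸)]^(1/4) = 214.9 K.
ΔT = T_surf − T_eq = 272 − 214.9.

ΔT ≈ 57.1 K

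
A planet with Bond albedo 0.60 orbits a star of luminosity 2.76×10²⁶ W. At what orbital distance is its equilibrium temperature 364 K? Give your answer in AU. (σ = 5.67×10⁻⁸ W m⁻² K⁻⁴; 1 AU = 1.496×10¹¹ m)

From T_eq⁴ = L(1−A)/(16πσd²): d = √[L(1−A)/(16πσT_eq⁴)].
d = √[2.76×10²⁶ × 0.40 / (16π × 5.67×10⁻⁸ × (364)⁴)] = 4.70×10¹⁰ m = 0.314 AU.

d ≈ 0.314 AU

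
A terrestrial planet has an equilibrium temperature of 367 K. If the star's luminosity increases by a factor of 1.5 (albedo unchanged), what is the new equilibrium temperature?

T_eq ≈ 406 K

T_eq ∝ L^(1/4) · d^(−1/2).
T′ = 367 × 1.5^(1/4) = 406 K.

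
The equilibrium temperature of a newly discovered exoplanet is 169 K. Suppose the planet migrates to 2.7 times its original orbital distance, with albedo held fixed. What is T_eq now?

T_eq ∝ L^(1/4) · d^(−1/2).
T′ = 169 / 2.7^(1/2) = 103 K.

T_eq ≈ 103 K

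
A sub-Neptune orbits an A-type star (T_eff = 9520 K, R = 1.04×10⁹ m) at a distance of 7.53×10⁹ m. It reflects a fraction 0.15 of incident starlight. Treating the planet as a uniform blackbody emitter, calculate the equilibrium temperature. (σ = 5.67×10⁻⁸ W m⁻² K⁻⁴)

L = 4πR_⋆²σT_⋆⁴ = 4π(1.04×10⁹)² × 5.67×10⁻⁸ × (9520)⁴ = 6.33×10²⁷ W.
S = L/(4πd²) = 8.88×10⁶ W m⁻².
Energy balance: absorbed = emitted ⇒ πR²·S(1−A) = 4πR²·σT_eq⁴, so T_eq⁴ = S(1−A)/(4σ).
T_eq = [8.88×10⁶ × 0.85 / (4 × 5.67×10⁻⁸)]^(1/4) = (3.33×10¹³)^(1/4) = 2400 K.

T_eq ≈ 2400 K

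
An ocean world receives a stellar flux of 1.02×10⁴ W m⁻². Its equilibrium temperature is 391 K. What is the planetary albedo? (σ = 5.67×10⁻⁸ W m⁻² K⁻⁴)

A ≈ 0.48

From T_eq⁴ = S(1−A)/(4σ): 1−A = 4σT_eq⁴/S.
1−A = 4 × 5.67×10⁻⁸ × (391)⁴ / 1.02×10⁴ = 0.520.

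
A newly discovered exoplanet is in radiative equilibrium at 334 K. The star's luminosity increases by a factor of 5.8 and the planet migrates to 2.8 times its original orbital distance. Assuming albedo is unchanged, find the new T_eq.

T_eq ∝ L^(1/4) · d^(−1/2).
T′ = 334 × 5.8^(1/4) / 2.8^(1/2) = 310 K.

T_eq ≈ 310 K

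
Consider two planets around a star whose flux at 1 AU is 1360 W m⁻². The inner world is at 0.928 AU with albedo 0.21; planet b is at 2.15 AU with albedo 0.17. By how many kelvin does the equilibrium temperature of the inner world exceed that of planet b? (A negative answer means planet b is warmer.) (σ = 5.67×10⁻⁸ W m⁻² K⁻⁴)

ΔT ≈ 91.2 K

T_eq = [S₀(1−A)/(4σd²)]^(1/4), so T ∝ (1−A)^(1/4) / √d.
T₁ = [1360×0.79/(4×5.67×10⁻⁸×0.928²)]^(1/4) = 272.34 K.
T₂ = [1360×0.83/(4×5.67×10⁻⁸×2.15²)]^(1/4) = 181.14 K.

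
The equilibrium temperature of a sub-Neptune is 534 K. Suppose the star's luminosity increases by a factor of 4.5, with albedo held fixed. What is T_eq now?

T_eq ∝ L^(1/4) · d^(−1/2).
T′ = 534 × 4.5^(1/4) = 778 K.

T_eq ≈ 778 K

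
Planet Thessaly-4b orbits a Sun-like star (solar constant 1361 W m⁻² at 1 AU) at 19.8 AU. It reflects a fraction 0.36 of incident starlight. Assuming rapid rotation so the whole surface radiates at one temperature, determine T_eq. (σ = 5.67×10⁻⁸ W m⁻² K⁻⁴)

T_eq ≈ 55.9 K

Flux at 19.8 AU: S = 1361/19.8² = 3.47 W m⁻².
Energy balance: absorbed = emitted ⇒ πR²·S(1−A) = 4πR²·σT_eq⁴, so T_eq⁴ = S(1−A)/(4σ).
T_eq = [3.47 × 0.64 / (4 × 5.67×10⁻⁸)]^(1/4) = (9.80×10⁶)^(1/4) = 55.9 K.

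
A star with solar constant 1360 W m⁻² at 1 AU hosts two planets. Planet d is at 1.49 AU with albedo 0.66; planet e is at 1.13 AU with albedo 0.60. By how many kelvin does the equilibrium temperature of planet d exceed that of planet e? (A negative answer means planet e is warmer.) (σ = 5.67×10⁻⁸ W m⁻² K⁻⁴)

T_eq = [S₀(1−A)/(4σd²)]^(1/4), so T ∝ (1−A)^(1/4) / √d.
T₁ = [1360×0.34/(4×5.67×10⁻⁸×1.49²)]^(1/4) = 174.08 K.
T₂ = [1360×0.40/(4×5.67×10⁻⁸×1.13²)]^(1/4) = 208.19 K.

ΔT ≈ -34.1 K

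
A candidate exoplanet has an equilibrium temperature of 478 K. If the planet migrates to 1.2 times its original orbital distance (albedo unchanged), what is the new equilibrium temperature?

T_eq ≈ 436 K

T_eq ∝ L^(1/4) · d^(−1/2).
T′ = 478 / 1.2^(1/2) = 436 K.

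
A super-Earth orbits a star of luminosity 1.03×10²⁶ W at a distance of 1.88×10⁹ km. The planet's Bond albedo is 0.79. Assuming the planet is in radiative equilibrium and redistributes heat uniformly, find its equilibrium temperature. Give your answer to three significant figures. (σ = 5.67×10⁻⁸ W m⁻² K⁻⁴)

d = 1.88×10⁹ km = 1.88×10¹² m.
Flux: S = L/(4πd²) = 1.03×10²⁶/(4π×(1.88×10¹²)²) = 2.32 W m⁻².
Energy balance: absorbed = emitted ⇒ πR²·S(1−A) = 4πR²·σT_eq⁴, so T_eq⁴ = S(1−A)/(4σ).
T_eq = [2.32 × 0.21 / (4 × 5.67×10⁻⁸)]^(1/4) = (2.15×10⁶)^(1/4) = 38.3 K.

T_eq ≈ 38.3 K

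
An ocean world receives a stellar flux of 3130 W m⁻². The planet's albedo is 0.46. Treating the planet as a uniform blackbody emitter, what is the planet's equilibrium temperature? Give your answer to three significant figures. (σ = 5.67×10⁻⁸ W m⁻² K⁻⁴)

T_eq ≈ 294 K

Energy balance: absorbed = emitted ⇒ πR²·S(1−A) = 4πR²·σT_eq⁴, so T_eq⁴ = S(1−A)/(4σ).
T_eq = [3130 × 0.54 / (4 × 5.67×10⁻⁸)]^(1/4) = (7.45×10⁹)^(1/4) = 294 K.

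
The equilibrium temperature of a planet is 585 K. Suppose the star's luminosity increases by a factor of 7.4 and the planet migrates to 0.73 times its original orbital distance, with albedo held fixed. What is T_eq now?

T_eq ≈ 1130 K

T_eq ∝ L^(1/4) · d^(−1/2).
T′ = 585 × 7.4^(1/4) / 0.73^(1/2) = 1130 K.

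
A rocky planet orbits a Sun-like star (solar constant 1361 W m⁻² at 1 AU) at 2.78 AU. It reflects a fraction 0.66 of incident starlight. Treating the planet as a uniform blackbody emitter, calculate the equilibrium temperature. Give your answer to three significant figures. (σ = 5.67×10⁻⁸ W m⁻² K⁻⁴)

T_eq ≈ 127 K

Flux at 2.78 AU: S = 1361/2.78² = 176 W m⁻².
Energy balance: absorbed = emitted ⇒ πR²·S(1−A) = 4πR²·σT_eq⁴, so T_eq⁴ = S(1−A)/(4σ).
T_eq = [176 × 0.34 / (4 × 5.67×10⁻⁸)]^(1/4) = (2.64×10⁸)^(1/4) = 127 K.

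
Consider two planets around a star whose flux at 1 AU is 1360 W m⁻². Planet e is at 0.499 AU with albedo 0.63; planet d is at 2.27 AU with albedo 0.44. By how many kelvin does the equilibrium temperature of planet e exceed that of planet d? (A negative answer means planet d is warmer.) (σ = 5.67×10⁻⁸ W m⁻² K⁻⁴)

ΔT ≈ 147.5 K

T_eq = [S₀(1−A)/(4σd²)]^(1/4), so T ∝ (1−A)^(1/4) / √d.
T₁ = [1360×0.37/(4×5.67×10⁻⁸×0.499²)]^(1/4) = 307.24 K.
T₂ = [1360×0.56/(4×5.67×10⁻⁸×2.27²)]^(1/4) = 159.77 K.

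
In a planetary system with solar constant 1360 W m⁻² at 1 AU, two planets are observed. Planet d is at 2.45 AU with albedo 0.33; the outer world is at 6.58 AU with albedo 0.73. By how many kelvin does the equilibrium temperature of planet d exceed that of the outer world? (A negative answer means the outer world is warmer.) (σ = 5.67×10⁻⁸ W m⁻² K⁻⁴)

ΔT ≈ 82.6 K

T_eq = [S₀(1−A)/(4σd²)]^(1/4), so T ∝ (1−A)^(1/4) / √d.
T₁ = [1360×0.67/(4×5.67×10⁻⁸×2.45²)]^(1/4) = 160.85 K.
T₂ = [1360×0.27/(4×5.67×10⁻⁸×6.58²)]^(1/4) = 78.20 K.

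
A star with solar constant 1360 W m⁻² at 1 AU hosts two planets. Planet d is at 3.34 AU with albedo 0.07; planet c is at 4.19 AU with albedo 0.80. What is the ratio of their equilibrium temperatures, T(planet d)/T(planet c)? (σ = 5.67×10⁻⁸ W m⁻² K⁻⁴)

T₁/T₂ ≈ 1.645

T_eq = [S₀(1−A)/(4σd²)]^(1/4), so T ∝ (1−A)^(1/4) / √d.
T₁ = [1360×0.93/(4×5.67×10⁻⁸×3.34²)]^(1/4) = 149.53 K.
T₂ = [1360×0.20/(4×5.67×10⁻⁸×4.19²)]^(1/4) = 90.91 K.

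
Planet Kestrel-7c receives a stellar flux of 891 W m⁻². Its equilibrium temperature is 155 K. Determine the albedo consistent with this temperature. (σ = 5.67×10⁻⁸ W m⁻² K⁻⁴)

From T_eq⁴ = S(1−A)/(4σ): 1−A = 4σT_eq⁴/S.
1−A = 4 × 5.67×10⁻⁸ × (155)⁴ / 891 = 0.147.

A ≈ 0.85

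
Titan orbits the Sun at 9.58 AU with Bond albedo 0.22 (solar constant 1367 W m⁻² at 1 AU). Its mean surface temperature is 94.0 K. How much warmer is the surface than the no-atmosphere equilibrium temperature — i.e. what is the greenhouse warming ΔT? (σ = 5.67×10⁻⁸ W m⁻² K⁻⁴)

ΔT ≈ 9.4 K

S = 1367/9.58² = 14.89 W m⁻².
T_eq = [S(1−A)/(4σ)]^(1/4) = [14.89×0.78/(4×5.67×10⁻⁸)]^(1/4) = 84.6 K.
ΔT = T_surf − T_eq = 94 − 84.6.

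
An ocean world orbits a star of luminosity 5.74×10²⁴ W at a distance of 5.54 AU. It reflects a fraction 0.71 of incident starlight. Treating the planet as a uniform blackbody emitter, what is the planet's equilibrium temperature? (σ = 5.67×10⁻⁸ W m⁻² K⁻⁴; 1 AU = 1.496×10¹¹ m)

T_eq ≈ 30.4 K

d = 5.54 AU = 8.29×10¹¹ m.
Flux: S = L/(4πd²) = 5.74×10²⁴/(4π×(8.29×10¹¹)²) = 0.665 W m⁻².
Energy balance: absorbed = emitted ⇒ πR²·S(1−A) = 4πR²·σT_eq⁴, so T_eq⁴ = S(1−A)/(4σ).
T_eq = [0.665 × 0.29 / (4 × 5.67×10⁻⁸)]^(1/4) = (8.50×10⁵)^(1/4) = 30.4 K.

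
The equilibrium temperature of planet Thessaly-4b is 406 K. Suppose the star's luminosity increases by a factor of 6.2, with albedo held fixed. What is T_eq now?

T_eq ∝ L^(1/4) · d^(−1/2).
T′ = 406 × 6.2^(1/4) = 641 K.

T_eq ≈ 641 K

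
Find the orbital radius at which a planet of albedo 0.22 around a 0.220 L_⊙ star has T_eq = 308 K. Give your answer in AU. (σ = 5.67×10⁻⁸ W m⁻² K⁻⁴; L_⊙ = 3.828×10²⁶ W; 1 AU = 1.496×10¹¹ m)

d ≈ 0.338 AU

L = 0.220 × 3.828×10²⁶ = 8.42×10²⁵ W.
From T_eq⁴ = L(1−A)/(16πσd²): d = √[L(1−A)/(16πσT_eq⁴)].
d = √[8.42×10²⁵ × 0.78 / (16π × 5.67×10⁻⁸ × (308)⁴)] = 5.06×10¹⁰ m = 0.338 AU.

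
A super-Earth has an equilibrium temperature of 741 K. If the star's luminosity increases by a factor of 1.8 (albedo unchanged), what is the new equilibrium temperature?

T_eq ∝ L^(1/4) · d^(−1/2).
T′ = 741 × 1.8^(1/4) = 858 K.

T_eq ≈ 858 K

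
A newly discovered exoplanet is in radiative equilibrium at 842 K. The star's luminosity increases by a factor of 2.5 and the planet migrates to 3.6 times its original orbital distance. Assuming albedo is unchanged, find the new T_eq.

T_eq ∝ L^(1/4) · d^(−1/2).
T′ = 842 × 2.5^(1/4) / 3.6^(1/2) = 558 K.

T_eq ≈ 558 K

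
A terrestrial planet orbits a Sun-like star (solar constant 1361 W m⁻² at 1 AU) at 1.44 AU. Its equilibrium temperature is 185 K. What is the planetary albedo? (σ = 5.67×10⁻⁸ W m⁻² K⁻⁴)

A ≈ 0.60

Flux at 1.44 AU: S = 1361/1.44² = 656 W m⁻².
From T_eq⁴ = S(1−A)/(4σ): 1−A = 4σT_eq⁴/S.
1−A = 4 × 5.67×10⁻⁸ × (185)⁴ / 656 = 0.405.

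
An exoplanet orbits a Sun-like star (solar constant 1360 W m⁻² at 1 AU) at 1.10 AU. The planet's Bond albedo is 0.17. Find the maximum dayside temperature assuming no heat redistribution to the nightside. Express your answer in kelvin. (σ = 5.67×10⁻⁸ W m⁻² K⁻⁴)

T_ss ≈ 358 K

Flux at 1.10 AU: S = 1360/1.10² = 1120 W m⁻².
With no redistribution each surface element balances locally: S(1−A) = σT⁴.
T = [1120 × 0.83 / 5.67×10⁻⁸]^(1/4) = (1.65×10¹⁰)^(1/4) = 358 K.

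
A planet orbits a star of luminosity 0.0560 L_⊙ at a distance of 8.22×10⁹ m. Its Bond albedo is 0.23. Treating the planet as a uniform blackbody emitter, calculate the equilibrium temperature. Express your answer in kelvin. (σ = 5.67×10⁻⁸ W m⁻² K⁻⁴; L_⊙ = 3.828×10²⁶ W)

T_eq ≈ 541 K

L = 0.0560 × 3.828×10²⁶ = 2.14×10²⁵ W.
Flux: S = L/(4πd²) = 2.14×10²⁵/(4π×(8.22×10⁹)²) = 2.52×10⁴ W m⁻².
Energy balance: absorbed = emitted ⇒ πR²·S(1−A) = 4πR²·σT_eq⁴, so T_eq⁴ = S(1−A)/(4σ).
T_eq = [2.52×10⁴ × 0.77 / (4 × 5.67×10⁻⁸)]^(1/4) = (8.57×10¹⁰)^(1/4) = 541 K.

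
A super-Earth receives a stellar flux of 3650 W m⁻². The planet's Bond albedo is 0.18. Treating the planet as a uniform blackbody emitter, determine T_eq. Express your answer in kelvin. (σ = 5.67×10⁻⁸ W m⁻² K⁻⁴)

T_eq ≈ 339 K

Energy balance: absorbed = emitted ⇒ πR²·S(1−A) = 4πR²·σT_eq⁴, so T_eq⁴ = S(1−A)/(4σ).
T_eq = [3650 × 0.82 / (4 × 5.67×10⁻⁸)]^(1/4) = (1.32×10¹⁰)^(1/4) = 339 K.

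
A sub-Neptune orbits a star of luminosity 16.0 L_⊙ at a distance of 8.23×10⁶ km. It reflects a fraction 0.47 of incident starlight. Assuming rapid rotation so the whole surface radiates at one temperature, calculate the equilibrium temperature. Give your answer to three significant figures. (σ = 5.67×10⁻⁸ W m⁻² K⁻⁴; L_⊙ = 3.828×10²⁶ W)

d = 8.23×10⁶ km = 8.23×10⁹ m.
L = 16.0 × 3.828×10²⁶ = 6.12×10²⁷ W.
Flux: S = L/(4πd²) = 6.12×10²⁷/(4π×(8.23×10⁹)²) = 7.20×10⁶ W m⁻².
Energy balance: absorbed = emitted ⇒ πR²·S(1−A) = 4πR²·σT_eq⁴, so T_eq⁴ = S(1−A)/(4σ).
T_eq = [7.20×10⁶ × 0.53 / (4 × 5.67×10⁻⁸)]^(1/4) = (1.68×10¹³)^(1/4) = 2030 K.

T_eq ≈ 2030 K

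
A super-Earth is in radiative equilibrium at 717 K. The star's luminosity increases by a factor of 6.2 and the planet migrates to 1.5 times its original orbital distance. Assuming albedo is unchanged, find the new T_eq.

T_eq ≈ 924 K

T_eq ∝ L^(1/4) · d^(−1/2).
T′ = 717 × 6.2^(1/4) / 1.5^(1/2) = 924 K.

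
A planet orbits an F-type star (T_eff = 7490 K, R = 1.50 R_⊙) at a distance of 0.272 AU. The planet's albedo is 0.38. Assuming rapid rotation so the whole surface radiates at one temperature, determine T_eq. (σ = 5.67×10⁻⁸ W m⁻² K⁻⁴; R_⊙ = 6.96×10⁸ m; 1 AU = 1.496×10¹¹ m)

R_⋆ = 1.50 × 6.96×10⁸ = 1.04×10⁹ m.
d = 0.272 AU = 4.07×10¹⁰ m.
L = 4πR_⋆²σT_⋆⁴ = 4π(1.04×10⁹)² × 5.67×10⁻⁸ × (7490)⁴ = 2.44×10²⁷ W.
S = L/(4πd²) = 1.17×10⁵ W m⁻².
Energy balance: absorbed = emitted ⇒ πR²·S(1−A) = 4πR²·σT_eq⁴, so T_eq⁴ = S(1−A)/(4σ).
T_eq = [1.17×10⁵ × 0.62 / (4 × 5.67×10⁻⁸)]^(1/4) = (3.21×10¹¹)^(1/4) = 753 K.

T_eq ≈ 753 K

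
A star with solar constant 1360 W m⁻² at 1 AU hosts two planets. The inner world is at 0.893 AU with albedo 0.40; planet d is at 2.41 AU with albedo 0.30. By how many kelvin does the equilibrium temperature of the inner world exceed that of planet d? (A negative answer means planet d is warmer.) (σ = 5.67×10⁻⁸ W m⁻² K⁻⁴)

T_eq = [S₀(1−A)/(4σd²)]^(1/4), so T ∝ (1−A)^(1/4) / √d.
T₁ = [1360×0.60/(4×5.67×10⁻⁸×0.893²)]^(1/4) = 259.17 K.
T₂ = [1360×0.70/(4×5.67×10⁻⁸×2.41²)]^(1/4) = 163.96 K.

ΔT ≈ 95.2 K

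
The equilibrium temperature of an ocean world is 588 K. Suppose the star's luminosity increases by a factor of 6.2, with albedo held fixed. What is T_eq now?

T_eq ≈ 928 K

T_eq ∝ L^(1/4) · d^(−1/2).
T′ = 588 × 6.2^(1/4) = 928 K.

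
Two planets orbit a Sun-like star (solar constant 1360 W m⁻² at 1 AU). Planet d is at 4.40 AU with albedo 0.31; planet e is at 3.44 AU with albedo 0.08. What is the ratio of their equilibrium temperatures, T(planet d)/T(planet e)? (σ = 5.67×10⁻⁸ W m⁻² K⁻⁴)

T_eq = [S₀(1−A)/(4σd²)]^(1/4), so T ∝ (1−A)^(1/4) / √d.
T₁ = [1360×0.69/(4×5.67×10⁻⁸×4.40²)]^(1/4) = 120.91 K.
T₂ = [1360×0.92/(4×5.67×10⁻⁸×3.44²)]^(1/4) = 146.94 K.

T₁/T₂ ≈ 0.823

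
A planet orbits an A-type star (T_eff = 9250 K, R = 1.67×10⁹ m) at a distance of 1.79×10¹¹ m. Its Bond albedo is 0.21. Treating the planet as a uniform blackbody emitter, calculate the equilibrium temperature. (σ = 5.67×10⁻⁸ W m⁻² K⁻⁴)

L = 4πR_⋆²σT_⋆⁴ = 4π(1.67×10⁹)² × 5.67×10⁻⁸ × (9250)⁴ = 1.45×10²⁸ W.
S = L/(4πd²) = 3.61×10⁴ W m⁻².
Energy balance: absorbed = emitted ⇒ πR²·S(1−A) = 4πR²·σT_eq⁴, so T_eq⁴ = S(1−A)/(4σ).
T_eq = [3.61×10⁴ × 0.79 / (4 × 5.67×10⁻⁸)]^(1/4) = (1.26×10¹¹)^(1/4) = 596 K.

T_eq ≈ 596 K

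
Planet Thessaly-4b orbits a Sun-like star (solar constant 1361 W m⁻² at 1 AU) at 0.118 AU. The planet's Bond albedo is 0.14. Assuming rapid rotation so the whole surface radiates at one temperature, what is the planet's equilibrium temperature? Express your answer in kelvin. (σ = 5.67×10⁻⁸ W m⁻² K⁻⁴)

Flux at 0.118 AU: S = 1361/0.118² = 9.77×10⁴ W m⁻².
Energy balance: absorbed = emitted ⇒ πR²·S(1−A) = 4πR²·σT_eq⁴, so T_eq⁴ = S(1−A)/(4σ).
T_eq = [9.77×10⁴ × 0.86 / (4 × 5.67×10⁻⁸)]^(1/4) = (3.71×10¹¹)^(1/4) = 780 K.

T_eq ≈ 780 K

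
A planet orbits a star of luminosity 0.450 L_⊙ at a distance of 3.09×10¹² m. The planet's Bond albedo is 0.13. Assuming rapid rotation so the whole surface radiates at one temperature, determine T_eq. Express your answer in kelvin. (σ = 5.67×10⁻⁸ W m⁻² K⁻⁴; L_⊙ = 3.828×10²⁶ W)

L = 0.450 × 3.828×10²⁶ = 1.72×10²⁶ W.
Flux: S = L/(4πd²) = 1.72×10²⁶/(4π×(3.09×10¹²)²) = 1.44 W m⁻².
Energy balance: absorbed = emitted ⇒ πR²·S(1−A) = 4πR²·σT_eq⁴, so T_eq⁴ = S(1−A)/(4σ).
T_eq = [1.44 × 0.87 / (4 × 5.67×10⁻⁸)]^(1/4) = (5.51×10⁶)^(1/4) = 48.4 K.

T_eq ≈ 48.4 K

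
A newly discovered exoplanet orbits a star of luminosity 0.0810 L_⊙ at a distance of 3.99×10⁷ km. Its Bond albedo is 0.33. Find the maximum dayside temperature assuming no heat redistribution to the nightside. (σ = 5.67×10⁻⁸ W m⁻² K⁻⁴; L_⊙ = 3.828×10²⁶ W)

T_ss ≈ 368 K

d = 3.99×10⁷ km = 3.99×10¹⁰ m.
L = 0.0810 × 3.828×10²⁶ = 3.10×10²⁵ W.
Flux: S = L/(4πd²) = 3.10×10²⁵/(4π×(3.99×10¹⁰)²) = 1550 W m⁻².
With no redistribution each surface element balances locally: S(1−A) = σT⁴.
T = [1550 × 0.67 / 5.67×10⁻⁸]^(1/4) = (1.83×10¹⁰)^(1/4) = 368 K.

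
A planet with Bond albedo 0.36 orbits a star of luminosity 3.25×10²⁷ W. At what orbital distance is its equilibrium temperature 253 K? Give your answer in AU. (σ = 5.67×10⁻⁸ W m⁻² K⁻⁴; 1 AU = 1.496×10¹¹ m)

From T_eq⁴ = L(1−A)/(16πσd²): d = √[L(1−A)/(16πσT_eq⁴)].
d = √[3.25×10²⁷ × 0.64 / (16π × 5.67×10⁻⁸ × (253)⁴)] = 4.22×10¹¹ m = 2.82 AU.

d ≈ 2.82 AU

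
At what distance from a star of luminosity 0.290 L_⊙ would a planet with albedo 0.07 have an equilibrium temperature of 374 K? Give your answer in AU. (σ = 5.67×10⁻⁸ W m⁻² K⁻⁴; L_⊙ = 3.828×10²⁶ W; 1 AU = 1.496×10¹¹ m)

L = 0.290 × 3.828×10²⁶ = 1.11×10²⁶ W.
From T_eq⁴ = L(1−A)/(16πσd²): d = √[L(1−A)/(16πσT_eq⁴)].
d = √[1.11×10²⁶ × 0.93 / (16π × 5.67×10⁻⁸ × (374)⁴)] = 4.30×10¹⁰ m = 0.288 AU.

d ≈ 0.288 AU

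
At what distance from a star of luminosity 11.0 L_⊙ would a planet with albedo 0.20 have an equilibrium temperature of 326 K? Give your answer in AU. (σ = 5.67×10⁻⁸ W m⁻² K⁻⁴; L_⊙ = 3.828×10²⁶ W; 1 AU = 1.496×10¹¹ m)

L = 11.0 × 3.828×10²⁶ = 4.21×10²⁷ W.
From T_eq⁴ = L(1−A)/(16πσd²): d = √[L(1−A)/(16πσT_eq⁴)].
d = √[4.21×10²⁷ × 0.80 / (16π × 5.67×10⁻⁸ × (326)⁴)] = 3.23×10¹¹ m = 2.16 AU.

d ≈ 2.16 AU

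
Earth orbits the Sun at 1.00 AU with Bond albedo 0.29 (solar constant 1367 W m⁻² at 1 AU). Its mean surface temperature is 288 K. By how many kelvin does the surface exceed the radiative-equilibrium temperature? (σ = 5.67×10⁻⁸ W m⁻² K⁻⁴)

ΔT ≈ 32.2 K

S = 1367/1.00² = 1367 W m⁻².
T_eq = [S(1−A)/(4σ)]^(1/4) = [1367×0.71/(4×5.67×10⁻⁸)]^(1/4) = 255.8 K.
ΔT = T_surf − T_eq = 288 − 255.8.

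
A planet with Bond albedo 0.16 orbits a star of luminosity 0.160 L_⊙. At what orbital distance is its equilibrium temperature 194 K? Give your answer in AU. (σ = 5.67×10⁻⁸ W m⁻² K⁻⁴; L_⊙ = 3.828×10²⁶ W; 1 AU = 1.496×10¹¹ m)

L = 0.160 × 3.828×10²⁶ = 6.12×10²⁵ W.
From T_eq⁴ = L(1−A)/(16πσd²): d = √[L(1−A)/(16πσT_eq⁴)].
d = √[6.12×10²⁵ × 0.84 / (16π × 5.67×10⁻⁸ × (194)⁴)] = 1.13×10¹¹ m = 0.755 AU.

d ≈ 0.755 AU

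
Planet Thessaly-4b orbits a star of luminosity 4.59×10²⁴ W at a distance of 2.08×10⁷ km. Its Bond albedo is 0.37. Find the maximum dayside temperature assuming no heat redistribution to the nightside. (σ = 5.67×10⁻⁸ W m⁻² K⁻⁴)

T_ss ≈ 311 K

d = 2.08×10⁷ km = 2.08×10¹⁰ m.
Flux: S = L/(4πd²) = 4.59×10²⁴/(4π×(2.08×10¹⁰)²) = 844 W m⁻².
With no redistribution each surface element balances locally: S(1−A) = σT⁴.
T = [844 × 0.63 / 5.67×10⁻⁸]^(1/4) = (9.38×10⁹)^(1/4) = 311 K.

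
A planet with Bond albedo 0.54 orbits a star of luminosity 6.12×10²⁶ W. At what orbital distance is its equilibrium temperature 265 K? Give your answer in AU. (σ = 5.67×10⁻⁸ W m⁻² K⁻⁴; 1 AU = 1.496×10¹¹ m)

From T_eq⁴ = L(1−A)/(16πσd²): d = √[L(1−A)/(16πσT_eq⁴)].
d = √[6.12×10²⁶ × 0.46 / (16π × 5.67×10⁻⁸ × (265)⁴)] = 1.42×10¹¹ m = 0.946 AU.

d ≈ 0.946 AU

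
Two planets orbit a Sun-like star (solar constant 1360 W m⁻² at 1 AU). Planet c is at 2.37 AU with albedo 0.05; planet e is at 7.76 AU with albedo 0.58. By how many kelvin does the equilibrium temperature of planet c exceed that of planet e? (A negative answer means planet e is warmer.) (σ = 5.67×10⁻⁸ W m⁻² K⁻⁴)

ΔT ≈ 98.0 K

T_eq = [S₀(1−A)/(4σd²)]^(1/4), so T ∝ (1−A)^(1/4) / √d.
T₁ = [1360×0.95/(4×5.67×10⁻⁸×2.37²)]^(1/4) = 178.46 K.
T₂ = [1360×0.42/(4×5.67×10⁻⁸×7.76²)]^(1/4) = 80.42 K.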